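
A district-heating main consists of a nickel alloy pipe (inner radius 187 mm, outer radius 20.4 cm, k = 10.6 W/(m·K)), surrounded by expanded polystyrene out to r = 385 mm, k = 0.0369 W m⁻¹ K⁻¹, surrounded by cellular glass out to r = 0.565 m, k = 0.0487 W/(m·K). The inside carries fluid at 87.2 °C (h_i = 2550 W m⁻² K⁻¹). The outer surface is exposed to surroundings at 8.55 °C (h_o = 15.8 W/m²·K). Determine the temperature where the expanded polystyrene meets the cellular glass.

T = 33.5 °C

Series thermal resistances, inner to outer:
  R'_conv,in = 1/(2πr h) = 1/(2π·0.187·2550) = 3.338×10^-4 m·K/W
  R'_nickel alloy = ln(0.204/0.187)/(2πk) = 0.08701/(2π·10.6) = 0.001306 m·K/W
  R'_expanded polystyrene = ln(0.385/0.204)/(2πk) = 0.6351/(2π·0.0369) = 2.739 m·K/W
  R'_cellular glass = ln(0.565/0.385)/(2πk) = 0.3836/(2π·0.0487) = 1.254 m·K/W
  R'_conv,out = 1/(2πr h) = 1/(2π·0.565·15.8) = 0.01783 m·K/W
ΣR = 3.338×10^-4 + 0.001306 + 2.739 + 1.254 + 0.01783 = 4.012 m·K/W
Q' = ΔT/ΣR = (87.2 °C − 8.55 °C)/4.012 = 19.60 W/m
From the inner boundary to the expanded polystyrene/cellular glass interface, ΣR_partial = 2.741 m·K/W.
T_interface = T_in − Q'·ΣR_partial = 87.2 °C − (19.60)(2.741) = 33.5 °C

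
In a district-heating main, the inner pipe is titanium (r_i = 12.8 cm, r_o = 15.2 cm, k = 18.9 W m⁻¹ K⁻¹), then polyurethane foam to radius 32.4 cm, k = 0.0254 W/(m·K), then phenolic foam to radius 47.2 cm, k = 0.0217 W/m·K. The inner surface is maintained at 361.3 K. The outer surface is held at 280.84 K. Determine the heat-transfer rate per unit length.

Q' = 10.7 W/m

Series thermal resistances, inner to outer:
  R'_titanium = ln(0.152/0.128)/(2πk) = 0.1719/(2π·18.9) = 0.001447 m·K/W
  R'_polyurethane foam = ln(0.324/0.152)/(2πk) = 0.7569/(2π·0.0254) = 4.742 m·K/W
  R'_phenolic foam = ln(0.472/0.324)/(2πk) = 0.3762/(2π·0.0217) = 2.759 m·K/W
ΣR = 0.001447 + 4.742 + 2.759 = 7.502 m·K/W
Q' = ΔT/ΣR = (361.3 K − 280.84 K)/7.502 = 10.7 W/m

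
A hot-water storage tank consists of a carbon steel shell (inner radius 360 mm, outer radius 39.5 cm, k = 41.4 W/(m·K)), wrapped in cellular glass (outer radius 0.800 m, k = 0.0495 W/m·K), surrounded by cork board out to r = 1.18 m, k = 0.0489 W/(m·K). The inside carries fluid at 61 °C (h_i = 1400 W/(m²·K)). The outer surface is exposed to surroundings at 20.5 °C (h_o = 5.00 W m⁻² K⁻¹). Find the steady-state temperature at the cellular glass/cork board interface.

T = 30.4 °C

Series thermal resistances, inner to outer:
  R_conv,in = 1/(4πr²h) = 1/(4π·0.360²·1400) = 4.386×10^-4 K/W
  R_carbon steel = (1/0.360 − 1/0.395)/(4πk) = 0.2461/(4π·41.4) = 4.731×10^-4 K/W
  R_cellular glass = (1/0.395 − 1/0.800)/(4πk) = 1.282/(4π·0.0495) = 2.060 K/W
  R_cork board = (1/0.800 − 1/1.18)/(4πk) = 0.4025/(4π·0.0489) = 0.6551 K/W
  R_conv,out = 1/(4πr²h) = 1/(4π·1.18²·5.00) = 0.01143 K/W
ΣR = 4.386×10^-4 + 4.731×10^-4 + 2.060 + 0.6551 + 0.01143 = 2.727 K/W
Q = ΔT/ΣR = (61 °C − 20.5 °C)/2.727 = 14.85 W
From the inner boundary to the cellular glass/cork board interface, ΣR_partial = 2.061 K/W.
T_interface = T_in − Q·ΣR_partial = 61 °C − (14.85)(2.061) = 30.4 °C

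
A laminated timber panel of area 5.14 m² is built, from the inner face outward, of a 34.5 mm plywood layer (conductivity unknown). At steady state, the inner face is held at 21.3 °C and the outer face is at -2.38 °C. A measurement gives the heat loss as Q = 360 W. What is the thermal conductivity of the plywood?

ΣR = ΔT/Q = |21.3 − -2.38|/360 = 0.06578 K/W
L/(kA) = 0.06578 ⇒ k = 0.0345/(0.06578·5.14) = 0.102 W/m·K

k = 0.102 W/m·K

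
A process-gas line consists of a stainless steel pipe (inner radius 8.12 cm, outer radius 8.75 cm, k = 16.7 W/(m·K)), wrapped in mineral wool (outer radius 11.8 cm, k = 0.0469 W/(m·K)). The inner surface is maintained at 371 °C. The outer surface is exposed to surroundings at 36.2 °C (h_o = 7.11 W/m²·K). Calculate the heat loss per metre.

Q' = 278 W/m

Resistance network (inner→outer):
  R'_stainless steel = ln(0.0875/0.0812)/(2πk) = 0.07472/(2π·16.7) = 7.121×10^-4 m·K/W
  R'_mineral wool = ln(0.118/0.0875)/(2πk) = 0.2990/(2π·0.0469) = 1.015 m·K/W
  R'_conv,out = 1/(2πr h) = 1/(2π·0.118·7.11) = 0.1897 m·K/W
ΣR = 7.121×10^-4 + 1.015 + 0.1897 = 1.205 m·K/W
Q' = ΔT/ΣR = (371 °C − 36.2 °C)/1.205 = 278 W/m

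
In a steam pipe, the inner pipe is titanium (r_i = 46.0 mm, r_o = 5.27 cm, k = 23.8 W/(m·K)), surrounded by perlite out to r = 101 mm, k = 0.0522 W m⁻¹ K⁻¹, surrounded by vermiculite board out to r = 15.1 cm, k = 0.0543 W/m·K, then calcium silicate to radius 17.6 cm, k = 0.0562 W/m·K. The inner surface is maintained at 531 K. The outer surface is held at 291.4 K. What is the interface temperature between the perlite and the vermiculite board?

Series thermal resistances, inner to outer:
  R'_titanium = ln(0.0527/0.0460)/(2πk) = 0.1360/(2π·23.8) = 9.093×10^-4 m·K/W
  R'_perlite = ln(0.101/0.0527)/(2πk) = 0.6505/(2π·0.0522) = 1.983 m·K/W
  R'_vermiculite board = ln(0.151/0.101)/(2πk) = 0.4022/(2π·0.0543) = 1.179 m·K/W
  R'_calcium silicate = ln(0.176/0.151)/(2πk) = 0.1532/(2π·0.0562) = 0.4339 m·K/W
ΣR = 9.093×10^-4 + 1.983 + 1.179 + 0.4339 = 3.597 m·K/W
Q' = ΔT/ΣR = (531 K − 291.4 K)/3.597 = 66.61 W/m
From the inner boundary to the perlite/vermiculite board interface, ΣR_partial = 1.984 m·K/W.
T_interface = T_in − Q'·ΣR_partial = 531 K − (66.61)(1.984) = 399 K

T = 399 K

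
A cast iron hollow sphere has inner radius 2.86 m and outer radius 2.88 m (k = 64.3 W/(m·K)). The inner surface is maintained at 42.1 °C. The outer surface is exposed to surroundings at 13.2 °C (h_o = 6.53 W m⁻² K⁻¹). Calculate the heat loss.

Q = 19.6 kW

Series thermal resistances, inner to outer:
  R_cast iron = (1/2.86 − 1/2.88)/(4πk) = 0.002428/(4π·64.3) = 3.005×10^-6 K/W
  R_conv,out = 1/(4πr²h) = 1/(4π·2.88²·6.53) = 0.001469 K/W
ΣR = 3.005×10^-6 + 0.001469 = 0.001472 K/W
Q = ΔT/ΣR = (42.1 °C − 13.2 °C)/0.001472 = 19600 W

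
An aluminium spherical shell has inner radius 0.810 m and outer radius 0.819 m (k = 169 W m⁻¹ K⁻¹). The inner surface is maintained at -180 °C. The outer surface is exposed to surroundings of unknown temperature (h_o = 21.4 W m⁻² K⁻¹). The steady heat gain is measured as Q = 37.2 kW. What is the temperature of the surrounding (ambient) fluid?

T_out = 26.5 °C

Sum the resistances:
  R_aluminium = (1/0.810 − 1/0.819)/(4πk) = 0.01357/(4π·169) = 6.388×10^-6 K/W
  R_conv,out = 1/(4πr²h) = 1/(4π·0.819²·21.4) = 0.005544 K/W
ΣR = 0.005550 K/W
ΔT = Q·ΣR = 37200 × 0.005550 = 206.5 K
Heat flows inward, so T_out = T_in + ΔT = -180 + 206.5 = 26.5 °C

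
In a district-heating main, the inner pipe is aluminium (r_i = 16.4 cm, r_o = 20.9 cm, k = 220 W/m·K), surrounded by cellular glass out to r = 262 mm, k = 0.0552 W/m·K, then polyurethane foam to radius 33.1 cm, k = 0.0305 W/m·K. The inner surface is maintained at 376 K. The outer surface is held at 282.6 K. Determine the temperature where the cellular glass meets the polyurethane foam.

T = 343.5 K

Resistance network (inner→outer):
  R'_aluminium = ln(0.209/0.164)/(2πk) = 0.2425/(2π·220) = 1.754×10^-4 m·K/W
  R'_cellular glass = ln(0.262/0.209)/(2πk) = 0.2260/(2π·0.0552) = 0.6516 m·K/W
  R'_polyurethane foam = ln(0.331/0.262)/(2πk) = 0.2338/(2π·0.0305) = 1.220 m·K/W
ΣR = 1.754×10^-4 + 0.6516 + 1.220 = 1.872 m·K/W
Q' = ΔT/ΣR = (376 K − 282.6 K)/1.872 = 49.89 W/m
From the inner boundary to the cellular glass/polyurethane foam interface, ΣR_partial = 0.6518 m·K/W.
T_interface = T_in − Q'·ΣR_partial = 376 K − (49.89)(0.6518) = 343.5 K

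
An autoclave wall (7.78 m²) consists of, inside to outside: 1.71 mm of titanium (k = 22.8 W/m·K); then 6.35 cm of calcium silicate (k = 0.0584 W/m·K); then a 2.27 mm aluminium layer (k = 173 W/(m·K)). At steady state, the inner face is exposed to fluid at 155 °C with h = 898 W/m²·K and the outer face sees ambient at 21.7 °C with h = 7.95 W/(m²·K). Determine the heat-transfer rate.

Series thermal resistances, inner to outer:
  R_conv,in = 1/(hA) = 1/(898·7.78) = 1.431×10^-4 K/W
  R_titanium = L/(kA) = 0.00171/(22.8·7.78) = 9.640×10^-6 K/W
  R_calcium silicate = L/(kA) = 0.0635/(0.0584·7.78) = 0.1398 K/W
  R_aluminium = L/(kA) = 0.00227/(173·7.78) = 1.687×10^-6 K/W
  R_conv,out = 1/(hA) = 1/(7.95·7.78) = 0.01617 K/W
ΣR = 1.431×10^-4 + 9.640×10^-6 + 0.1398 + 1.687×10^-6 + 0.01617 = 0.1561 K/W
Q = ΔT/ΣR = (155 °C − 21.7 °C)/0.1561 = 854 W

Q = 854 W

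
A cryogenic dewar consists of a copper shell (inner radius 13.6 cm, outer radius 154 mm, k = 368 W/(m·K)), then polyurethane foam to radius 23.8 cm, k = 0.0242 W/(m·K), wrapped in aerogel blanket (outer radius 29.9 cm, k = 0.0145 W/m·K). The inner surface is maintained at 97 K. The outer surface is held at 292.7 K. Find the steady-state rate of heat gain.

Treat each layer as a resistance in series:
  R_copper = (1/0.136 − 1/0.154)/(4πk) = 0.8594/(4π·368) = 1.858×10^-4 K/W
  R_polyurethane foam = (1/0.154 − 1/0.238)/(4πk) = 2.292/(4π·0.0242) = 7.536 K/W
  R_aerogel blanket = (1/0.238 − 1/0.299)/(4πk) = 0.8572/(4π·0.0145) = 4.704 K/W
ΣR = 1.858×10^-4 + 7.536 + 4.704 = 12.24 K/W
Q = ΔT/ΣR = (97 K − 292.7 K)/12.24 = -16.0 W
(Negative Q ⇒ heat flows inward; heat gain = 16.0 W.)

Q = 16.0 W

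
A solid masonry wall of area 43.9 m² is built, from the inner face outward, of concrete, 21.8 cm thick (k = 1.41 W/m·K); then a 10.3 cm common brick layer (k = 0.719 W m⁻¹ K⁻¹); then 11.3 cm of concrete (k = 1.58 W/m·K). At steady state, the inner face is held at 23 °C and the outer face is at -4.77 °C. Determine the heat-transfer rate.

Q = 3300 W

Resistance network (inner→outer):
  R_concrete = L/(kA) = 0.218/(1.41·43.9) = 0.003522 K/W
  R_common brick = L/(kA) = 0.103/(0.719·43.9) = 0.003263 K/W
  R_concrete = L/(kA) = 0.113/(1.58·43.9) = 0.001629 K/W
ΣR = 0.003522 + 0.003263 + 0.001629 = 0.008414 K/W
Q = ΔT/ΣR = (23 °C − -4.77 °C)/0.008414 = 3300 W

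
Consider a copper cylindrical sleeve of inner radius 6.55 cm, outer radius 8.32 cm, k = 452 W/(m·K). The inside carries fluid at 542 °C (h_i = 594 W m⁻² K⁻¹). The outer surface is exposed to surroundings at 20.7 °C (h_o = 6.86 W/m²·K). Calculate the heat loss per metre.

Treat each layer as a resistance in series:
  R'_conv,in = 1/(2πr h) = 1/(2π·0.0655·594) = 0.004091 m·K/W
  R'_copper = ln(0.0832/0.0655)/(2πk) = 0.2392/(2π·452) = 8.422×10^-5 m·K/W
  R'_conv,out = 1/(2πr h) = 1/(2π·0.0832·6.86) = 0.2789 m·K/W
ΣR = 0.004091 + 8.422×10^-5 + 0.2789 = 0.2831 m·K/W
Q' = ΔT/ΣR = (542 °C − 20.7 °C)/0.2831 = 1840 W/m

Q' = 1840 W/m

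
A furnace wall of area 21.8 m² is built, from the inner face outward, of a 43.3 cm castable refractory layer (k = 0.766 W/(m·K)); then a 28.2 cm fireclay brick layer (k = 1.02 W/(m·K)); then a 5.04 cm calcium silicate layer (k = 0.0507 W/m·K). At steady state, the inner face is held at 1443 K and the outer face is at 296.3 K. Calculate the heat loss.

Treat each layer as a resistance in series:
  R_castable refractory = L/(kA) = 0.433/(0.766·21.8) = 0.02593 K/W
  R_fireclay brick = L/(kA) = 0.282/(1.02·21.8) = 0.01268 K/W
  R_calcium silicate = L/(kA) = 0.0504/(0.0507·21.8) = 0.04560 K/W
ΣR = 0.02593 + 0.01268 + 0.04560 = 0.08421 K/W
Q = ΔT/ΣR = (1443 K − 296.3 K)/0.08421 = 13600 W

Q = 13.6 kW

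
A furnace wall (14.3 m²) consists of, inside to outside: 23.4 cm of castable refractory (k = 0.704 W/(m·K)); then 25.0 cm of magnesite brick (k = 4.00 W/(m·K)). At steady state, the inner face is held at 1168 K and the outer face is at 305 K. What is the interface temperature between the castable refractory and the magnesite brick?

T = 442 K

Treat each layer as a resistance in series:
  R_castable refractory = L/(kA) = 0.234/(0.704·14.3) = 0.02324 K/W
  R_magnesite brick = L/(kA) = 0.250/(4.00·14.3) = 0.004371 K/W
ΣR = 0.02324 + 0.004371 = 0.02761 K/W
Q = ΔT/ΣR = (1168 K − 305 K)/0.02761 = 31260 W
From the inner boundary to the castable refractory/magnesite brick interface, ΣR_partial = 0.02324 K/W.
T_interface = T_in − Q·ΣR_partial = 1168 K − (31260)(0.02324) = 442 K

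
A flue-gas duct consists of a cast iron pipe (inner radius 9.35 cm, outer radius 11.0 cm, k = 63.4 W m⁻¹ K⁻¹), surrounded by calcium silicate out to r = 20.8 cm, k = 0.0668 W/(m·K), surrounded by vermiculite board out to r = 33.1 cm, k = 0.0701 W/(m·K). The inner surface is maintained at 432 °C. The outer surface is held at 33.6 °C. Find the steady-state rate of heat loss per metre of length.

Series thermal resistances, inner to outer:
  R'_cast iron = ln(0.110/0.0935)/(2πk) = 0.1625/(2π·63.4) = 4.080×10^-4 m·K/W
  R'_calcium silicate = ln(0.208/0.110)/(2πk) = 0.6371/(2π·0.0668) = 1.518 m·K/W
  R'_vermiculite board = ln(0.331/0.208)/(2πk) = 0.4646/(2π·0.0701) = 1.055 m·K/W
ΣR = 4.080×10^-4 + 1.518 + 1.055 = 2.573 m·K/W
Q' = ΔT/ΣR = (432 °C − 33.6 °C)/2.573 = 155 W/m

Q' = 155 W/m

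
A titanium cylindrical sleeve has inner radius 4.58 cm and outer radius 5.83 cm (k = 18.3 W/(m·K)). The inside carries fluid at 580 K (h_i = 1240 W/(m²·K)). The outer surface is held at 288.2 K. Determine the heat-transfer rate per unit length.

Series thermal resistances, inner to outer:
  R'_conv,in = 1/(2πr h) = 1/(2π·0.0458·1240) = 0.002802 m·K/W
  R'_titanium = ln(0.0583/0.0458)/(2πk) = 0.2413/(2π·18.3) = 0.002099 m·K/W
ΣR = 0.002802 + 0.002099 = 0.004901 m·K/W
Q' = ΔT/ΣR = (580 K − 288.2 K)/0.004901 = 59500 W/m

Q' = 59500 W/m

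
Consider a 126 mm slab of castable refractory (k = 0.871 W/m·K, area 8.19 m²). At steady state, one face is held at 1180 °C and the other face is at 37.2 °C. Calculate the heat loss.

Q = kA·ΔT/L = 0.871 × 8.19 × |1180 °C − 37.2 °C| / 0.126 = 64700 W

Q = 64700 W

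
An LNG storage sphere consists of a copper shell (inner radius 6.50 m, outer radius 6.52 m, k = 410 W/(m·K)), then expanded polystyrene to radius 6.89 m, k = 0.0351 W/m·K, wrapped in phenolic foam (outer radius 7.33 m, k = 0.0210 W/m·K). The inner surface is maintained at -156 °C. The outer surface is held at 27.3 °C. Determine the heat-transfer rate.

Treat each layer as a resistance in series:
  R_copper = (1/6.50 − 1/6.52)/(4πk) = 4.719×10^-4/(4π·410) = 9.160×10^-8 K/W
  R_expanded polystyrene = (1/6.52 − 1/6.89)/(4πk) = 0.008236/(4π·0.0351) = 0.01867 K/W
  R_phenolic foam = (1/6.89 − 1/7.33)/(4πk) = 0.008712/(4π·0.0210) = 0.03301 K/W
ΣR = 9.160×10^-8 + 0.01867 + 0.03301 = 0.05168 K/W
Q = ΔT/ΣR = (-156 °C − 27.3 °C)/0.05168 = -3550 W
(Negative Q ⇒ heat flows inward; heat gain = 3550 W.)

Q = 3.55 kW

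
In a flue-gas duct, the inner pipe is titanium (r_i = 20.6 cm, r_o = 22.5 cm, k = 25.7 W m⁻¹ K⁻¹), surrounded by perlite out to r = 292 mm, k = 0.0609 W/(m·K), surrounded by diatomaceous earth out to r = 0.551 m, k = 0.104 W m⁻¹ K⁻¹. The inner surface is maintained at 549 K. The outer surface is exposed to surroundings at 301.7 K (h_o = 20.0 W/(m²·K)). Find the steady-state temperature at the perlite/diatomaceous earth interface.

T = 448 K

Resistance network (inner→outer):
  R'_titanium = ln(0.225/0.206)/(2πk) = 0.08822/(2π·25.7) = 5.464×10^-4 m·K/W
  R'_perlite = ln(0.292/0.225)/(2πk) = 0.2607/(2π·0.0609) = 0.6812 m·K/W
  R'_diatomaceous earth = ln(0.551/0.292)/(2πk) = 0.6350/(2π·0.104) = 0.9717 m·K/W
  R'_conv,out = 1/(2πr h) = 1/(2π·0.551·20.0) = 0.01444 m·K/W
ΣR = 5.464×10^-4 + 0.6812 + 0.9717 + 0.01444 = 1.668 m·K/W
Q' = ΔT/ΣR = (549 K − 301.7 K)/1.668 = 148.3 W/m
From the inner boundary to the perlite/diatomaceous earth interface, ΣR_partial = 0.6817 m·K/W.
T_interface = T_in − Q'·ΣR_partial = 549 K − (148.3)(0.6817) = 448 K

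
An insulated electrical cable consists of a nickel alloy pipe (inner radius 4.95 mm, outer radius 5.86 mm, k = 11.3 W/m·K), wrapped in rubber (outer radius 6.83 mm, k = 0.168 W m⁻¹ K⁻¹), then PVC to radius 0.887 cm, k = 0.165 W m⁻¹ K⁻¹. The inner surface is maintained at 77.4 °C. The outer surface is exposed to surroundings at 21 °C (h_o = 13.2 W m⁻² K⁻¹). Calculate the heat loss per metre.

Resistance network (inner→outer):
  R'_nickel alloy = ln(0.00586/0.00495)/(2πk) = 0.1688/(2π·11.3) = 0.002377 m·K/W
  R'_rubber = ln(0.00683/0.00586)/(2πk) = 0.1532/(2π·0.168) = 0.1451 m·K/W
  R'_PVC = ln(0.00887/0.00683)/(2πk) = 0.2614/(2π·0.165) = 0.2521 m·K/W
  R'_conv,out = 1/(2πr h) = 1/(2π·0.00887·13.2) = 1.359 m·K/W
ΣR = 0.002377 + 0.1451 + 0.2521 + 1.359 = 1.759 m·K/W
Q' = ΔT/ΣR = (77.4 °C − 21 °C)/1.759 = 32.1 W/m

Q' = 32.1 W/m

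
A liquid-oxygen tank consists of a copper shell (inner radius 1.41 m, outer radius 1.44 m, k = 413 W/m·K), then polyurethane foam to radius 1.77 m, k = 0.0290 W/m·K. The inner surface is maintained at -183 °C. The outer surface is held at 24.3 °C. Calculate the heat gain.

Resistance network (inner→outer):
  R_copper = (1/1.41 − 1/1.44)/(4πk) = 0.01478/(4π·413) = 2.847×10^-6 K/W
  R_polyurethane foam = (1/1.44 − 1/1.77)/(4πk) = 0.1295/(4π·0.0290) = 0.3553 K/W
ΣR = 2.847×10^-6 + 0.3553 = 0.3553 K/W
Q = ΔT/ΣR = (-183 °C − 24.3 °C)/0.3553 = -583 W
(Negative Q ⇒ heat flows inward; heat gain = 583 W.)

Q = 583 W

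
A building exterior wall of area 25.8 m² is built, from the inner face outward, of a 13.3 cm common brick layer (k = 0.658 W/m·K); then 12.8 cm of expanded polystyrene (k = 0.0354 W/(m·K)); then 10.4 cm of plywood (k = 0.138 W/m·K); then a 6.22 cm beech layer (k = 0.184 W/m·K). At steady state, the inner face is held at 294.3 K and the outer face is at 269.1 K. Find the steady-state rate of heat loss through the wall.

Q = 132 W

Treat each layer as a resistance in series:
  R_common brick = L/(kA) = 0.133/(0.658·25.8) = 0.007834 K/W
  R_expanded polystyrene = L/(kA) = 0.128/(0.0354·25.8) = 0.1401 K/W
  R_plywood = L/(kA) = 0.104/(0.138·25.8) = 0.02921 K/W
  R_beech = L/(kA) = 0.0622/(0.184·25.8) = 0.01310 K/W
ΣR = 0.007834 + 0.1401 + 0.02921 + 0.01310 = 0.1902 K/W
Q = ΔT/ΣR = (294.3 K − 269.1 K)/0.1902 = 132 W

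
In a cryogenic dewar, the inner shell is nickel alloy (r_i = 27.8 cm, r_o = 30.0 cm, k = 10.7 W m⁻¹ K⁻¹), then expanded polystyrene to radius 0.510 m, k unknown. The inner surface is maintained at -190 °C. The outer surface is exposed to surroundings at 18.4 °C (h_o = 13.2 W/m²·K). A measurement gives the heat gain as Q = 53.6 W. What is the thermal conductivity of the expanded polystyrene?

ΣR = ΔT/Q = |-190 − 18.4|/53.6 = 3.888 K/W
Known resistances:
  R_nickel alloy = (1/0.278 − 1/0.300)/(4πk) = 0.2638/(4π·10.7) = 0.001962 K/W
  R_conv,out = 1/(4πr²h) = 1/(4π·0.510²·13.2) = 0.02318 K/W
R_expanded polystyrene = ΣR − ΣR_known = 3.888 − 0.02514 = 3.863 K/W
(1/r₁−1/r₂)/(4πk) = 3.863 ⇒ k = 1.373/(4π·3.863) = 0.0283 W/m·K

k = 0.0283 W/m·K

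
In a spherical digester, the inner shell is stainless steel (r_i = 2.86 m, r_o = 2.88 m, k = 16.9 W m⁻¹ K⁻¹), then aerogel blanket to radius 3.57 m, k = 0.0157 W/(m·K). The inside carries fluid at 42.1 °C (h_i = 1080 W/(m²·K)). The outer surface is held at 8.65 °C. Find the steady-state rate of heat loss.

Q = 98.3 W

Resistance network (inner→outer):
  R_conv,in = 1/(4πr²h) = 1/(4π·2.86²·1080) = 9.008×10^-6 K/W
  R_stainless steel = (1/2.86 − 1/2.88)/(4πk) = 0.002428/(4π·16.9) = 1.143×10^-5 K/W
  R_aerogel blanket = (1/2.88 − 1/3.57)/(4πk) = 0.06711/(4π·0.0157) = 0.3402 K/W
ΣR = 9.008×10^-6 + 1.143×10^-5 + 0.3402 = 0.3402 K/W
Q = ΔT/ΣR = (42.1 °C − 8.65 °C)/0.3402 = 98.3 W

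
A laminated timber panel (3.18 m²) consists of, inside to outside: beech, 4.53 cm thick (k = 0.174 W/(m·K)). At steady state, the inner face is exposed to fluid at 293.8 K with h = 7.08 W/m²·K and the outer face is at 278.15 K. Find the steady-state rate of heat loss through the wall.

Series thermal resistances, inner to outer:
  R_conv,in = 1/(hA) = 1/(7.08·3.18) = 0.04442 K/W
  R_beech = L/(kA) = 0.0453/(0.174·3.18) = 0.08187 K/W
ΣR = 0.04442 + 0.08187 = 0.1263 K/W
Q = ΔT/ΣR = (293.8 K − 278.15 K)/0.1263 = 124 W

Q = 124 W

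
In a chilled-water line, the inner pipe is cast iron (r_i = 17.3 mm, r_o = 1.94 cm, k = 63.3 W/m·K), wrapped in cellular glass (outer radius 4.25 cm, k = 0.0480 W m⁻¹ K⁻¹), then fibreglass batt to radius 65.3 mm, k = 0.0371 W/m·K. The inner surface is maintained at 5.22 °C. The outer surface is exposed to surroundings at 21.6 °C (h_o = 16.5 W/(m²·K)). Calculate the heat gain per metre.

Series thermal resistances, inner to outer:
  R'_cast iron = ln(0.0194/0.0173)/(2πk) = 0.1146/(2π·63.3) = 2.881×10^-4 m·K/W
  R'_cellular glass = ln(0.0425/0.0194)/(2πk) = 0.7842/(2π·0.0480) = 2.600 m·K/W
  R'_fibreglass batt = ln(0.0653/0.0425)/(2πk) = 0.4295/(2π·0.0371) = 1.842 m·K/W
  R'_conv,out = 1/(2πr h) = 1/(2π·0.0653·16.5) = 0.1477 m·K/W
ΣR = 2.881×10^-4 + 2.600 + 1.842 + 0.1477 = 4.590 m·K/W
Q' = ΔT/ΣR = (5.22 °C − 21.6 °C)/4.590 = -3.57 W/m
(Negative Q' ⇒ heat flows inward; heat gain = 3.57 W/m.)

Q' = 3.57 W/m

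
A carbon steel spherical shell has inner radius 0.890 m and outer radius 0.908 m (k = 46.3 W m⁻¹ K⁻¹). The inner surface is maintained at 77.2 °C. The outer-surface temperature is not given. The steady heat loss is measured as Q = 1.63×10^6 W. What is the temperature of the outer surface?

Sum the resistances:
  R_carbon steel = (1/0.890 − 1/0.908)/(4πk) = 0.02227/(4π·46.3) = 3.828×10^-5 K/W
ΣR = 3.828×10^-5 K/W
ΔT = Q·ΣR = 1.63×10^6 × 3.828×10^-5 = 62.40 K
Heat flows outward, so T_out = T_in − ΔT = 77.2 − 62.40 = 14.8 °C

T_out = 14.8 °C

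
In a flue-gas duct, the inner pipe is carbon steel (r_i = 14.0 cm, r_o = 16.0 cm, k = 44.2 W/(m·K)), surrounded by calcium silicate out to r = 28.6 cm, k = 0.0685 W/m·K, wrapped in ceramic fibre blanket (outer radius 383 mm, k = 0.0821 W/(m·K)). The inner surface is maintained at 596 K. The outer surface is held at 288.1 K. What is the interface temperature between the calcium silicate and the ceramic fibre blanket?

T = 379 K

Series thermal resistances, inner to outer:
  R'_carbon steel = ln(0.160/0.140)/(2πk) = 0.1335/(2π·44.2) = 4.808×10^-4 m·K/W
  R'_calcium silicate = ln(0.286/0.160)/(2πk) = 0.5808/(2π·0.0685) = 1.349 m·K/W
  R'_ceramic fibre blanket = ln(0.383/0.286)/(2πk) = 0.2920/(2π·0.0821) = 0.5661 m·K/W
ΣR = 4.808×10^-4 + 1.349 + 0.5661 = 1.916 m·K/W
Q' = ΔT/ΣR = (596 K − 288.1 K)/1.916 = 160.7 W/m
From the inner boundary to the calcium silicate/ceramic fibre blanket interface, ΣR_partial = 1.349 m·K/W.
T_interface = T_in − Q'·ΣR_partial = 596 K − (160.7)(1.349) = 379 K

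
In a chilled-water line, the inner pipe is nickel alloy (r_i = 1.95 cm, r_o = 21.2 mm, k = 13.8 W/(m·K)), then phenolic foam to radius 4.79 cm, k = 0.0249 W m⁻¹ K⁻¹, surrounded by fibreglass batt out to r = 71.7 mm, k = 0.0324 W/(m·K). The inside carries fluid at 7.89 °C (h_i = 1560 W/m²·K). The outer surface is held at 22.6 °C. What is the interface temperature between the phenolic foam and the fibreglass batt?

Resistance network (inner→outer):
  R'_conv,in = 1/(2πr h) = 1/(2π·0.0195·1560) = 0.005232 m·K/W
  R'_nickel alloy = ln(0.0212/0.0195)/(2πk) = 0.08359/(2π·13.8) = 9.640×10^-4 m·K/W
  R'_phenolic foam = ln(0.0479/0.0212)/(2πk) = 0.8151/(2π·0.0249) = 5.210 m·K/W
  R'_fibreglass batt = ln(0.0717/0.0479)/(2πk) = 0.4034/(2π·0.0324) = 1.981 m·K/W
ΣR = 0.005232 + 9.640×10^-4 + 5.210 + 1.981 = 7.197 m·K/W
Q' = ΔT/ΣR = (7.89 °C − 22.6 °C)/7.197 = -2.044 W/m
From the inner boundary to the phenolic foam/fibreglass batt interface, ΣR_partial = 5.216 m·K/W.
T_interface = T_in − Q'·ΣR_partial = 7.89 °C − (-2.044)(5.216) = 18.6 °C

T = 18.6 °C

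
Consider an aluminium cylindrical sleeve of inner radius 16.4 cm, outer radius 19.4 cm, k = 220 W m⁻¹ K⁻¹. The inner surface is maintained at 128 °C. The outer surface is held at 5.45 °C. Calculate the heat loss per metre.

Q' = 2πk·ΔT/ln(r₂/r₁) = 2π × 220 × 122.55 / ln(0.194/0.164) = 1.01×10^6 W/m

Q' = 1.01×10^6 W/m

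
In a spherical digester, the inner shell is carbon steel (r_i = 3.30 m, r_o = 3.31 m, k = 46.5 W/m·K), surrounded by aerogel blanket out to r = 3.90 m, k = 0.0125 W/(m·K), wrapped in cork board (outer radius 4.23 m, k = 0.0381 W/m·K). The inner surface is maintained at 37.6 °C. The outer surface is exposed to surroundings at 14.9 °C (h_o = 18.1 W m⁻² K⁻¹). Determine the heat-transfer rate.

Treat each layer as a resistance in series:
  R_carbon steel = (1/3.30 − 1/3.31)/(4πk) = 9.155×10^-4/(4π·46.5) = 1.567×10^-6 K/W
  R_aerogel blanket = (1/3.31 − 1/3.90)/(4πk) = 0.04570/(4π·0.0125) = 0.2910 K/W
  R_cork board = (1/3.90 − 1/4.23)/(4πk) = 0.02000/(4π·0.0381) = 0.04178 K/W
  R_conv,out = 1/(4πr²h) = 1/(4π·4.23²·18.1) = 2.457×10^-4 K/W
ΣR = 1.567×10^-6 + 0.2910 + 0.04178 + 2.457×10^-4 = 0.3330 K/W
Q = ΔT/ΣR = (37.6 °C − 14.9 °C)/0.3330 = 68.2 W

Q = 68.2 W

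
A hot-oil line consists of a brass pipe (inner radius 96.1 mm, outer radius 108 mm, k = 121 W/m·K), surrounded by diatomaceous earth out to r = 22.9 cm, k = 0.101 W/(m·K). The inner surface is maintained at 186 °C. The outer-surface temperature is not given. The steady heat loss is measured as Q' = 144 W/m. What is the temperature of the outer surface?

T_out = 15.4 °C

Series resistances:
  R'_brass = ln(0.108/0.0961)/(2πk) = 0.1167/(2π·121) = 1.536×10^-4 m·K/W
  R'_diatomaceous earth = ln(0.229/0.108)/(2πk) = 0.7516/(2π·0.101) = 1.184 m·K/W
ΣR = 1.185 m·K/W
ΔT = Q'·ΣR = 144 × 1.185 = 170.6 K
Heat flows outward, so T_out = T_in − ΔT = 186 − 170.6 = 15.4 °C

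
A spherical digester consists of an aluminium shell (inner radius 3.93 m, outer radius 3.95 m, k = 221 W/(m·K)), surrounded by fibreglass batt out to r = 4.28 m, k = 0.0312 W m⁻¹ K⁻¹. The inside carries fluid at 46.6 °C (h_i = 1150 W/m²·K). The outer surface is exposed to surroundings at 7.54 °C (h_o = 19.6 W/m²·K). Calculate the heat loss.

Q = 781 W

Resistance network (inner→outer):
  R_conv,in = 1/(4πr²h) = 1/(4π·3.93²·1150) = 4.480×10^-6 K/W
  R_aluminium = (1/3.93 − 1/3.95)/(4πk) = 0.001288/(4π·221) = 4.639×10^-7 K/W
  R_fibreglass batt = (1/3.95 − 1/4.28)/(4πk) = 0.01952/(4π·0.0312) = 0.04979 K/W
  R_conv,out = 1/(4πr²h) = 1/(4π·4.28²·19.6) = 2.216×10^-4 K/W
ΣR = 4.480×10^-6 + 4.639×10^-7 + 0.04979 + 2.216×10^-4 = 0.05002 K/W
Q = ΔT/ΣR = (46.6 °C − 7.54 °C)/0.05002 = 781 W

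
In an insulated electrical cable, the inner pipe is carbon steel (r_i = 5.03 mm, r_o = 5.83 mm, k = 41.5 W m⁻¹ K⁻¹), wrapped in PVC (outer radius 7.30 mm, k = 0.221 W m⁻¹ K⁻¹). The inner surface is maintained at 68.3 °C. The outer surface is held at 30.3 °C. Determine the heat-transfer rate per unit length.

Q' = 234 W/m

Resistance network (inner→outer):
  R'_carbon steel = ln(0.00583/0.00503)/(2πk) = 0.1476/(2π·41.5) = 5.660×10^-4 m·K/W
  R'_PVC = ln(0.00730/0.00583)/(2πk) = 0.2249/(2π·0.221) = 0.1619 m·K/W
ΣR = 5.660×10^-4 + 0.1619 = 0.1625 m·K/W
Q' = ΔT/ΣR = (68.3 °C − 30.3 °C)/0.1625 = 234 W/m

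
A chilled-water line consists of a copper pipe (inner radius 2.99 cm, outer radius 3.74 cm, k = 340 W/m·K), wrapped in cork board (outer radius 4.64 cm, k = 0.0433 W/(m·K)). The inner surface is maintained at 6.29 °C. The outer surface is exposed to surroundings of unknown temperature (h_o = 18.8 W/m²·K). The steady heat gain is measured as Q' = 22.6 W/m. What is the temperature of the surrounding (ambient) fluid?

T_out = 28.3 °C

Series resistances:
  R'_copper = ln(0.0374/0.0299)/(2πk) = 0.2238/(2π·340) = 1.048×10^-4 m·K/W
  R'_cork board = ln(0.0464/0.0374)/(2πk) = 0.2156/(2π·0.0433) = 0.7926 m·K/W
  R'_conv,out = 1/(2πr h) = 1/(2π·0.0464·18.8) = 0.1825 m·K/W
ΣR = 0.9751 m·K/W
ΔT = Q'·ΣR = 22.6 × 0.9751 = 22.04 K
Heat flows inward, so T_out = T_in + ΔT = 6.29 + 22.04 = 28.3 °C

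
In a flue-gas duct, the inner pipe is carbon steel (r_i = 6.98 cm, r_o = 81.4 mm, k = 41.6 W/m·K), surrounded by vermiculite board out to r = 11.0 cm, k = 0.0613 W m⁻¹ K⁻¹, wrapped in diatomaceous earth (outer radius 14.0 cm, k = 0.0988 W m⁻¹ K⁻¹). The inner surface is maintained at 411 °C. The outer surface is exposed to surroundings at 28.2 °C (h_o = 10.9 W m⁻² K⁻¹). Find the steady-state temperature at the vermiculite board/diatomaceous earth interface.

T = 176 °C

Treat each layer as a resistance in series:
  R'_carbon steel = ln(0.0814/0.0698)/(2πk) = 0.1537/(2π·41.6) = 5.882×10^-4 m·K/W
  R'_vermiculite board = ln(0.110/0.0814)/(2πk) = 0.3011/(2π·0.0613) = 0.7818 m·K/W
  R'_diatomaceous earth = ln(0.140/0.110)/(2πk) = 0.2412/(2π·0.0988) = 0.3885 m·K/W
  R'_conv,out = 1/(2πr h) = 1/(2π·0.140·10.9) = 0.1043 m·K/W
ΣR = 5.882×10^-4 + 0.7818 + 0.3885 + 0.1043 = 1.275 m·K/W
Q' = ΔT/ΣR = (411 °C − 28.2 °C)/1.275 = 300.2 W/m
From the inner boundary to the vermiculite board/diatomaceous earth interface, ΣR_partial = 0.7824 m·K/W.
T_interface = T_in − Q'·ΣR_partial = 411 °C − (300.2)(0.7824) = 176 °C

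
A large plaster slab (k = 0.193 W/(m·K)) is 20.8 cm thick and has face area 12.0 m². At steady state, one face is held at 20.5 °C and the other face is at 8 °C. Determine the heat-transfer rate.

Q = kA·ΔT/L = 0.193 × 12.0 × |20.5 °C − 8 °C| / 0.208 = 139 W

Q = 139 W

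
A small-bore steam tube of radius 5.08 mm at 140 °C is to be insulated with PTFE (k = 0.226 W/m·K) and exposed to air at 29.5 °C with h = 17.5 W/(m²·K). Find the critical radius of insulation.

r_cr = 1.29 cm

For a cylinder, r_cr = k_ins/h = 0.226/17.5 = 0.0129 m = 1.29 cm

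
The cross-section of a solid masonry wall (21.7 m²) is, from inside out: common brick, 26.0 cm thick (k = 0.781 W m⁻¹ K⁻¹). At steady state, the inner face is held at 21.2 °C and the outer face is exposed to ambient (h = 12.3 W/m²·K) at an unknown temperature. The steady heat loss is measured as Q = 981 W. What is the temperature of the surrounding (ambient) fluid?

T_out = 2.47 °C

Series resistances:
  R_common brick = L/(kA) = 0.260/(0.781·21.7) = 0.01534 K/W
  R_conv,out = 1/(hA) = 1/(12.3·21.7) = 0.003747 K/W
ΣR = 0.01909 K/W
ΔT = Q·ΣR = 981 × 0.01909 = 18.73 K
Heat flows outward, so T_out = T_in − ΔT = 21.2 − 18.73 = 2.47 °C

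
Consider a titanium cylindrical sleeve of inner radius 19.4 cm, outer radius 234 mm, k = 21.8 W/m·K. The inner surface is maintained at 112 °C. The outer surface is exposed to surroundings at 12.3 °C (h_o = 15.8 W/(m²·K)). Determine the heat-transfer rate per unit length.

Treat each layer as a resistance in series:
  R'_titanium = ln(0.234/0.194)/(2πk) = 0.1875/(2π·21.8) = 0.001369 m·K/W
  R'_conv,out = 1/(2πr h) = 1/(2π·0.234·15.8) = 0.04305 m·K/W
ΣR = 0.001369 + 0.04305 = 0.04442 m·K/W
Q' = ΔT/ΣR = (112 °C − 12.3 °C)/0.04442 = 2240 W/m

Q' = 2240 W/m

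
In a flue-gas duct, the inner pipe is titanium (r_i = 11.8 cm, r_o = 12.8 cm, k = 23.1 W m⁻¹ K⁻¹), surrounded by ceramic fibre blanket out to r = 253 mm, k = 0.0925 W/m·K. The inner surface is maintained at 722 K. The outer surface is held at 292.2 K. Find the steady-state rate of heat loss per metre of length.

Series thermal resistances, inner to outer:
  R'_titanium = ln(0.128/0.118)/(2πk) = 0.08135/(2π·23.1) = 5.605×10^-4 m·K/W
  R'_ceramic fibre blanket = ln(0.253/0.128)/(2πk) = 0.6814/(2π·0.0925) = 1.172 m·K/W
ΣR = 5.605×10^-4 + 1.172 = 1.173 m·K/W
Q' = ΔT/ΣR = (722 K − 292.2 K)/1.173 = 366 W/m

Q' = 366 W/m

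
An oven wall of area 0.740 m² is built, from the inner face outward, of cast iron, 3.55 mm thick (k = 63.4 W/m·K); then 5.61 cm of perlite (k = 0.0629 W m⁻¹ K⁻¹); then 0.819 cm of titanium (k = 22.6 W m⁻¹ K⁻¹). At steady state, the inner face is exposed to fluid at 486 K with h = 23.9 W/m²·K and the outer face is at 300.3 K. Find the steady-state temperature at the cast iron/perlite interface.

T = 478 K

Resistance network (inner→outer):
  R_conv,in = 1/(hA) = 1/(23.9·0.740) = 0.05654 K/W
  R_cast iron = L/(kA) = 0.00355/(63.4·0.740) = 7.567×10^-5 K/W
  R_perlite = L/(kA) = 0.0561/(0.0629·0.740) = 1.205 K/W
  R_titanium = L/(kA) = 0.00819/(22.6·0.740) = 4.897×10^-4 K/W
ΣR = 0.05654 + 7.567×10^-5 + 1.205 + 4.897×10^-4 = 1.262 K/W
Q = ΔT/ΣR = (486 K − 300.3 K)/1.262 = 147.1 W
From the inner boundary to the cast iron/perlite interface, ΣR_partial = 0.05662 K/W.
T_interface = T_in − Q·ΣR_partial = 486 K − (147.1)(0.05662) = 478 K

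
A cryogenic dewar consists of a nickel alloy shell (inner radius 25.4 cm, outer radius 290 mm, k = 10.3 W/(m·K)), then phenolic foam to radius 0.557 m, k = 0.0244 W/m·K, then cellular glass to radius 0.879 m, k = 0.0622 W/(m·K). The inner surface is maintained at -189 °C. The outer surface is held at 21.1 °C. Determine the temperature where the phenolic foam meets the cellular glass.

Treat each layer as a resistance in series:
  R_nickel alloy = (1/0.254 − 1/0.290)/(4πk) = 0.4887/(4π·10.3) = 0.003776 K/W
  R_phenolic foam = (1/0.290 − 1/0.557)/(4πk) = 1.653/(4π·0.0244) = 5.391 K/W
  R_cellular glass = (1/0.557 − 1/0.879)/(4πk) = 0.6577/(4π·0.0622) = 0.8414 K/W
ΣR = 0.003776 + 5.391 + 0.8414 = 6.236 K/W
Q = ΔT/ΣR = (-189 °C − 21.1 °C)/6.236 = -33.69 W
From the inner boundary to the phenolic foam/cellular glass interface, ΣR_partial = 5.395 K/W.
T_interface = T_in − Q·ΣR_partial = -189 °C − (-33.69)(5.395) = -7.2 °C

T = -7.2 °C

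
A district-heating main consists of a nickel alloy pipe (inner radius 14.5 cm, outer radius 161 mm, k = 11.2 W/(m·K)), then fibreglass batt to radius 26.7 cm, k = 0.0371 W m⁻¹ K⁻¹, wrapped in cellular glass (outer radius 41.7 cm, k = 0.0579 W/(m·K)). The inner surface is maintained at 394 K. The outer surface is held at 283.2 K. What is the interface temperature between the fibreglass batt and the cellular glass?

T = 323.2 K

Treat each layer as a resistance in series:
  R'_nickel alloy = ln(0.161/0.145)/(2πk) = 0.1047/(2π·11.2) = 0.001487 m·K/W
  R'_fibreglass batt = ln(0.267/0.161)/(2πk) = 0.5058/(2π·0.0371) = 2.170 m·K/W
  R'_cellular glass = ln(0.417/0.267)/(2πk) = 0.4458/(2π·0.0579) = 1.226 m·K/W
ΣR = 0.001487 + 2.170 + 1.226 = 3.397 m·K/W
Q' = ΔT/ΣR = (394 K − 283.2 K)/3.397 = 32.62 W/m
From the inner boundary to the fibreglass batt/cellular glass interface, ΣR_partial = 2.171 m·K/W.
T_interface = T_in − Q'·ΣR_partial = 394 K − (32.62)(2.171) = 323.2 K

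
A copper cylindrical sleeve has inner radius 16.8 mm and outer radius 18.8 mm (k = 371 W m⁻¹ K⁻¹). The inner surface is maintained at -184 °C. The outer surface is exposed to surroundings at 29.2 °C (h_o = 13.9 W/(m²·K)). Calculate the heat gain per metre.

Resistance network (inner→outer):
  R'_copper = ln(0.0188/0.0168)/(2πk) = 0.1125/(2π·371) = 4.825×10^-5 m·K/W
  R'_conv,out = 1/(2πr h) = 1/(2π·0.0188·13.9) = 0.6090 m·K/W
ΣR = 4.825×10^-5 + 0.6090 = 0.6090 m·K/W
Q' = ΔT/ΣR = (-184 °C − 29.2 °C)/0.6090 = -350 W/m
(Negative Q' ⇒ heat flows inward; heat gain = 350 W/m.)

Q' = 350 W/m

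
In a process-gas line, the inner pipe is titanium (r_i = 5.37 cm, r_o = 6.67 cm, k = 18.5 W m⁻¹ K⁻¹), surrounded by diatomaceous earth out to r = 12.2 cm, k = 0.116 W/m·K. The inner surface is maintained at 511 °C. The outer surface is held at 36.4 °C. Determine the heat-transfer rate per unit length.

Q' = 572 W/m

Treat each layer as a resistance in series:
  R'_titanium = ln(0.0667/0.0537)/(2πk) = 0.2168/(2π·18.5) = 0.001865 m·K/W
  R'_diatomaceous earth = ln(0.122/0.0667)/(2πk) = 0.6038/(2π·0.116) = 0.8285 m·K/W
ΣR = 0.001865 + 0.8285 = 0.8304 m·K/W
Q' = ΔT/ΣR = (511 °C − 36.4 °C)/0.8304 = 572 W/m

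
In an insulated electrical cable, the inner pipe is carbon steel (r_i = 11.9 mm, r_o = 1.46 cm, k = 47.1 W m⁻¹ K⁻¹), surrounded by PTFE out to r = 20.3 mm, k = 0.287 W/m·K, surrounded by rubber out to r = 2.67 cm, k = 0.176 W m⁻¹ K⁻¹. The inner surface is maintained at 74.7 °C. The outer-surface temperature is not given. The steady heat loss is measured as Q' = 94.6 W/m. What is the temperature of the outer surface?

Sum the resistances:
  R'_carbon steel = ln(0.0146/0.0119)/(2πk) = 0.2045/(2π·47.1) = 6.910×10^-4 m·K/W
  R'_PTFE = ln(0.0203/0.0146)/(2πk) = 0.3296/(2π·0.287) = 0.1828 m·K/W
  R'_rubber = ln(0.0267/0.0203)/(2πk) = 0.2740/(2π·0.176) = 0.2478 m·K/W
ΣR = 0.4313 m·K/W
ΔT = Q'·ΣR = 94.6 × 0.4313 = 40.80 K
Heat flows outward, so T_out = T_in − ΔT = 74.7 − 40.80 = 33.9 °C

T_out = 33.9 °C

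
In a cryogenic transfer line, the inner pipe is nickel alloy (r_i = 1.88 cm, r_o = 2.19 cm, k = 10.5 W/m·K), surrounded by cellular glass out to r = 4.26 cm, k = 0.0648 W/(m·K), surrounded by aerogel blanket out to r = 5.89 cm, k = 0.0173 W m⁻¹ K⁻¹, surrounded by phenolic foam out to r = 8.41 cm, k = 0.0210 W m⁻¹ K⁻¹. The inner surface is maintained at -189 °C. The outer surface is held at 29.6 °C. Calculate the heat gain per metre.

Treat each layer as a resistance in series:
  R'_nickel alloy = ln(0.0219/0.0188)/(2πk) = 0.1526/(2π·10.5) = 0.002314 m·K/W
  R'_cellular glass = ln(0.0426/0.0219)/(2πk) = 0.6654/(2π·0.0648) = 1.634 m·K/W
  R'_aerogel blanket = ln(0.0589/0.0426)/(2πk) = 0.3240/(2π·0.0173) = 2.981 m·K/W
  R'_phenolic foam = ln(0.0841/0.0589)/(2πk) = 0.3562/(2π·0.0210) = 2.699 m·K/W
ΣR = 0.002314 + 1.634 + 2.981 + 2.699 = 7.316 m·K/W
Q' = ΔT/ΣR = (-189 °C − 29.6 °C)/7.316 = -29.9 W/m
(Negative Q' ⇒ heat flows inward; heat gain = 29.9 W/m.)

Q' = 29.9 W/m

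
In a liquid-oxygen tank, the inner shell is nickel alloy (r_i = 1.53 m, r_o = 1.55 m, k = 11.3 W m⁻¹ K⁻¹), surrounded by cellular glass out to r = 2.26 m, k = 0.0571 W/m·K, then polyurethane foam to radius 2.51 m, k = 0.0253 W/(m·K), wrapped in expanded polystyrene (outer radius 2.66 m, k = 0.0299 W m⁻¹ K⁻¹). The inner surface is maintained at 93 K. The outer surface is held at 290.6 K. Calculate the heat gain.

Treat each layer as a resistance in series:
  R_nickel alloy = (1/1.53 − 1/1.55)/(4πk) = 0.008433/(4π·11.3) = 5.939×10^-5 K/W
  R_cellular glass = (1/1.55 − 1/2.26)/(4πk) = 0.2027/(4π·0.0571) = 0.2825 K/W
  R_polyurethane foam = (1/2.26 − 1/2.51)/(4πk) = 0.04407/(4π·0.0253) = 0.1386 K/W
  R_expanded polystyrene = (1/2.51 − 1/2.66)/(4πk) = 0.02247/(4π·0.0299) = 0.05979 K/W
ΣR = 5.939×10^-5 + 0.2825 + 0.1386 + 0.05979 = 0.4809 K/W
Q = ΔT/ΣR = (93 K − 290.6 K)/0.4809 = -411 W
(Negative Q ⇒ heat flows inward; heat gain = 411 W.)

Q = 411 W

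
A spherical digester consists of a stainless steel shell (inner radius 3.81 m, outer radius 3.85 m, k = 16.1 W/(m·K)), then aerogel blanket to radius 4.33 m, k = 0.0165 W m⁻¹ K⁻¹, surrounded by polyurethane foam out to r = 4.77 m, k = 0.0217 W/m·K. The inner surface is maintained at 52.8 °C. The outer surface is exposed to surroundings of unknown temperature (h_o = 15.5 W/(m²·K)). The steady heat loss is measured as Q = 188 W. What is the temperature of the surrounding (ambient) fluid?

Series resistances:
  R_stainless steel = (1/3.81 − 1/3.85)/(4πk) = 0.002727/(4π·16.1) = 1.348×10^-5 K/W
  R_aerogel blanket = (1/3.85 − 1/4.33)/(4πk) = 0.02879/(4π·0.0165) = 0.1389 K/W
  R_polyurethane foam = (1/4.33 − 1/4.77)/(4πk) = 0.02130/(4π·0.0217) = 0.07812 K/W
  R_conv,out = 1/(4πr²h) = 1/(4π·4.77²·15.5) = 2.256×10^-4 K/W
ΣR = 0.2172 K/W
ΔT = Q·ΣR = 188 × 0.2172 = 40.83 K
Heat flows outward, so T_out = T_in − ΔT = 52.8 − 40.83 = 12.0 °C

T_out = 12.0 °C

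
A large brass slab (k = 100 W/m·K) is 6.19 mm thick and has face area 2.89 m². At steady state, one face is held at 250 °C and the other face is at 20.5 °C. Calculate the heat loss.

Q = 1.07×10^7 W

Q = kA·ΔT/L = 100 × 2.89 × |250 °C − 20.5 °C| / 0.00619 = 1.07×10^7 W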